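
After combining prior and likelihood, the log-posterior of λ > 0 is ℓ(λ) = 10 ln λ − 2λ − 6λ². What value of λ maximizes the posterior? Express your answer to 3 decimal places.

λ̂_MAP = 0.833

ℓ'(λ) = 10/λ − 2 − 12λ. Setting this to zero and multiplying by λ: 12λ² + 2λ − 10 = 0.
λ = (−2 + √(2² + 4·12·10)) / (2·12) = (−2 + √484) / 24 = (−2 + 22)/24 = 5/6.
ℓ''(λ) = −10/λ² − 12 < 0, confirming a maximum.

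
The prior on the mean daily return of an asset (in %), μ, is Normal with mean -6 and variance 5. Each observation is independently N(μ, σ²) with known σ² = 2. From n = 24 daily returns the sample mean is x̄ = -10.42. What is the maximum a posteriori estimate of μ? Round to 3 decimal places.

n = 24, x̄ = -10.42.
For a Normal prior and Normal likelihood with known variance, the posterior is Normal; its mode equals its mean, the precision-weighted average.
Prior precision 1/σ₀² = 1/5 = 0.2; data precision n/σ² = 24/2 = 12.
μ̂ = (0.2·(-6) + 12·(-10.42)) / (0.2 + 12) = (-126.24)/12.2 = -3156/305 ≈ -10.348.

μ̂_MAP = -10.348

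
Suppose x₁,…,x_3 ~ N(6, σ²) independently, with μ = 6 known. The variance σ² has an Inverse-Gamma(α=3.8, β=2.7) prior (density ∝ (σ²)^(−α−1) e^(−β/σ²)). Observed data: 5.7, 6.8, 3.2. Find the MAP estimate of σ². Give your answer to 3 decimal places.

Sum of squared deviations about the known mean: SS = (5.7−6)² + (6.8−6)² + (3.2−6)² = 8.57.
The Normal likelihood contributes (σ²)^(−n/2) exp(−SS/(2σ²)), so the posterior is Inverse-Gamma(α + n/2, β + SS/2) = Inverse-Gamma(5.3, 6.985).
The mode of Inverse-Gamma(a, b) is b/(a+1) = 6.985/6.3 ≈ 1.109.

σ̂²_MAP = 1.109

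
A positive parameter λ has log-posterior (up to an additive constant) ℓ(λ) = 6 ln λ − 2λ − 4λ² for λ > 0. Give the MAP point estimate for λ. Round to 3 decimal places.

ℓ'(λ) = 6/λ − 2 − 8λ. Setting this to zero and multiplying by λ: 8λ² + 2λ − 6 = 0.
λ = (−2 + √(2² + 4·8·6)) / (2·8) = (−2 + √196) / 16 = (−2 + 14)/16 = 3/4.
ℓ''(λ) = −6/λ² − 8 < 0, confirming a maximum.

λ̂_MAP = 0.750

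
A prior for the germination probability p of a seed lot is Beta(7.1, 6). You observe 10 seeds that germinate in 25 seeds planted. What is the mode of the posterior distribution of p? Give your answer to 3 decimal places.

p̂_MAP = 0.446

Prior: Beta(7.1, 6).
Data: 10 successes in 25 trials. The binomial likelihood contributes p^10(1−p)^15, so the posterior is Beta(7.1+10, 6+15) = Beta(17.1, 21).
For Beta(a, b) with a, b > 1 the mode is (a−1)/(a+b−2) = 16.1/36.1 ≈ 0.446.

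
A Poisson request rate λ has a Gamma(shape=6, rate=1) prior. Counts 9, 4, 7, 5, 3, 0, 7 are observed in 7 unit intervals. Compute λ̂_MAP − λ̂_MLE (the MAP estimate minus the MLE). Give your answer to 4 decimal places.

MAP − MLE = 0.0000

Σxᵢ = 35. Posterior is Gamma(41, 8); MAP = (41−1)/8 = 40/8 ≈ 5.00000.
MLE = x̄ = 35/7 ≈ 5.00000.
Difference = 40/8 − 35/7 = 0 ≈ 0.0000.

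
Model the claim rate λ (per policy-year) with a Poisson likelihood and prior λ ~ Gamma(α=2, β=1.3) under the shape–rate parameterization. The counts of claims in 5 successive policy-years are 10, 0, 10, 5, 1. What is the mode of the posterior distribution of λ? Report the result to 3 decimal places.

λ̂_MAP = 4.286

Σxᵢ = 10+0+10+5+1 = 26, with n = 5.
Posterior ∝ λe^(−1.3λ) · λ^26e^(−5λ) = λ^27e^(−6.3λ), i.e. Gamma(shape=28, rate=6.3).
The mode of a Gamma(a, b) with a ≥ 1 (shape–rate) is (a−1)/b = 27/6.3 ≈ 4.286.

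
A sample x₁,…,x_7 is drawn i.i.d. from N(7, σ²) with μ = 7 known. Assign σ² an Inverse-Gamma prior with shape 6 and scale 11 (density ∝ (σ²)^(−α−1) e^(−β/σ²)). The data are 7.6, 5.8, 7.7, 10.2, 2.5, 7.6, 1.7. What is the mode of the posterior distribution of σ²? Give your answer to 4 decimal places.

Sum of squared deviations about the known mean: SS = (7.6−7)² + (5.8−7)² + (7.7−7)² + (10.2−7)² + (2.5−7)² + (7.6−7)² + (1.7−7)² = 61.23.
The Normal likelihood contributes (σ²)^(−n/2) exp(−SS/(2σ²)), so the posterior is Inverse-Gamma(α + n/2, β + SS/2) = Inverse-Gamma(9.5, 41.615).
The mode of Inverse-Gamma(a, b) is b/(a+1) = 41.615/10.5 ≈ 3.9633.

σ̂²_MAP = 3.9633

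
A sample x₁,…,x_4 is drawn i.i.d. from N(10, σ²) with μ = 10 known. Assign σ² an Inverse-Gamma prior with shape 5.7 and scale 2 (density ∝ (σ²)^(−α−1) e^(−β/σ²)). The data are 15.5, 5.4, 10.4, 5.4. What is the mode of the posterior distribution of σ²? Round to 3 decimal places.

σ̂²_MAP = 4.410

Sum of squared deviations about the known mean: SS = (15.5−10)² + (5.4−10)² + (10.4−10)² + (5.4−10)² = 72.73.
The Normal likelihood contributes (σ²)^(−n/2) exp(−SS/(2σ²)), so the posterior is Inverse-Gamma(α + n/2, β + SS/2) = Inverse-Gamma(7.7, 38.365).
The mode of Inverse-Gamma(a, b) is b/(a+1) = 38.365/8.7 ≈ 4.410.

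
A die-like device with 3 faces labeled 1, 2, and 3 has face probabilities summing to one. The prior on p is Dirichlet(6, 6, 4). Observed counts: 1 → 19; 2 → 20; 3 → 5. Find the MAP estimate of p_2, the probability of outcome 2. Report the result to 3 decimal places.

The posterior is Dirichlet(αᵢ + nᵢ) = Dirichlet(25, 26, 9).
For a Dirichlet(a₁,…,a_K) with all aᵢ > 1, the mode has j-th component (aⱼ − 1)/(Σaᵢ − K).
Here Σaᵢ = 60 and K = 3, so p_2 = (26 − 1)/(60 − 3) = 25/57 ≈ 0.439.

MAP estimate: 0.439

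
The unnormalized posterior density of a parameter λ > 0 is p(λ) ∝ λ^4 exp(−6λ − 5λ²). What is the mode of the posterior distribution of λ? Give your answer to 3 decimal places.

λ̂_MAP = 0.400

ℓ'(λ) = 4/λ − 6 − 10λ. Setting this to zero and multiplying by λ: 10λ² + 6λ − 4 = 0.
λ = (−6 + √(6² + 4·10·4)) / (2·10) = (−6 + √196) / 20 = (−6 + 14)/20 = 2/5.
ℓ''(λ) = −4/λ² − 10 < 0, confirming a maximum.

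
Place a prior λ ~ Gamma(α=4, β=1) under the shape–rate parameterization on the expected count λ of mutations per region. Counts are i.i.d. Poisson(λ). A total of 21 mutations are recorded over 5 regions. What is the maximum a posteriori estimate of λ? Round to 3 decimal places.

Σxᵢ = 21, n = 5.
Posterior ∝ λ^3e^(−1λ) · λ^21e^(−5λ) = λ^24e^(−6λ), i.e. Gamma(shape=25, rate=6).
The mode of a Gamma(a, b) with a ≥ 1 (shape–rate) is (a−1)/b = 24/6 ≈ 4.000.

λ̂_MAP = 4.000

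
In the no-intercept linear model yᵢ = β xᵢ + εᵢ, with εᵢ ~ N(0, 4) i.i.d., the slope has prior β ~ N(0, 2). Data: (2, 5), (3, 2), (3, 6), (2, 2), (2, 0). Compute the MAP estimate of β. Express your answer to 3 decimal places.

β̂_MAP = 1.188

log p(β | y) = −Σ(yᵢ − βxᵢ)²/(2·4) − β²/(2·2) + const.
Setting the derivative to zero: Σxᵢ(yᵢ − βxᵢ)/4 − β/2 = 0, so β = Σxᵢyᵢ / (Σxᵢ² + σ²/τ²).
Σxᵢyᵢ = 2·5 + 3·2 + 3·6 + 2·2 + 2·0 = 38; Σxᵢ² = 30; σ²/τ² = 2.
β̂_MAP = 38 / (30 + 2) = 38/32 ≈ 1.188.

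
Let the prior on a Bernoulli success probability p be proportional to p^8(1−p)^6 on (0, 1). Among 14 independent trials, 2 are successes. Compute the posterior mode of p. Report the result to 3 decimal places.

p̂_MAP = 0.357

The prior density ∝ p^8(1−p)^6 is the kernel of Beta(9, 7).
Data: 2 successes in 14 trials. The binomial likelihood contributes p^2(1−p)^12, so the posterior is Beta(9+2, 7+12) = Beta(11, 19).
For Beta(a, b) with a, b > 1 the mode is (a−1)/(a+b−2) = 10/28 ≈ 0.357.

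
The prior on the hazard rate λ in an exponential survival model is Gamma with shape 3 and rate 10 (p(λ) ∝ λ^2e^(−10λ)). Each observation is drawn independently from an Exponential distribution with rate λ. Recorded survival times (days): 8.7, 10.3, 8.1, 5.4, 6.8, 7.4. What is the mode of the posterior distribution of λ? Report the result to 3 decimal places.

The Exponential(rate=λ) likelihood is ∝ λ^n e^(−λΣtᵢ). Here n = 6 and Σtᵢ = 8.7 + 10.3 + 8.1 + 5.4 + 6.8 + 7.4 = 46.7.
Posterior ∝ λ^2e^(−10λ) · λ^6e^(−46.7λ) = λ^8e^(−56.7λ), i.e. Gamma(9, 56.7).
Mode = (a−1)/b = 8/56.7 ≈ 0.141.

λ̂_MAP = 0.141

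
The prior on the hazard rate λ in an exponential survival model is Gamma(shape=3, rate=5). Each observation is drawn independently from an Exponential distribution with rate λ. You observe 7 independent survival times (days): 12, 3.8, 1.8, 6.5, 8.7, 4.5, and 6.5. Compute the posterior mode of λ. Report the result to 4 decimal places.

λ̂_MAP = 0.1844

The Exponential(rate=λ) likelihood is ∝ λ^n e^(−λΣtᵢ). Here n = 7 and Σtᵢ = 12 + 3.8 + 1.8 + 6.5 + 8.7 + 4.5 + 6.5 = 43.8.
Posterior ∝ λ^2e^(−5λ) · λ^7e^(−43.8λ) = λ^9e^(−48.8λ), i.e. Gamma(10, 48.8).
Mode = (a−1)/b = 9/48.8 ≈ 0.1844.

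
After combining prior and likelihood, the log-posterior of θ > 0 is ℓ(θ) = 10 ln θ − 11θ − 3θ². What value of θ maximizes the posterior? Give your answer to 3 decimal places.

ℓ'(θ) = 10/θ − 11 − 6θ. Setting this to zero and multiplying by θ: 6θ² + 11θ − 10 = 0.
θ = (−11 + √(11² + 4·6·10)) / (2·6) = (−11 + √361) / 12 = (−11 + 19)/12 = 2/3.
ℓ''(θ) = −10/θ² − 6 < 0, confirming a maximum.

θ̂_MAP = 0.667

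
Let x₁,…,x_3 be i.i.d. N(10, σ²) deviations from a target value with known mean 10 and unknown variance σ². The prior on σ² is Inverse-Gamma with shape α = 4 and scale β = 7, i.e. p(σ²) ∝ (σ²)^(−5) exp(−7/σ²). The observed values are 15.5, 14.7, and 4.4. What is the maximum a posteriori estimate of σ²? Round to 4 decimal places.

Sum of squared deviations about the known mean: SS = (15.5−10)² + (14.7−10)² + (4.4−10)² = 83.7.
The Normal likelihood contributes (σ²)^(−n/2) exp(−SS/(2σ²)), so the posterior is Inverse-Gamma(α + n/2, β + SS/2) = Inverse-Gamma(5.5, 48.85).
The mode of Inverse-Gamma(a, b) is b/(a+1) = 48.85/6.5 ≈ 7.5154.

σ̂²_MAP = 7.5154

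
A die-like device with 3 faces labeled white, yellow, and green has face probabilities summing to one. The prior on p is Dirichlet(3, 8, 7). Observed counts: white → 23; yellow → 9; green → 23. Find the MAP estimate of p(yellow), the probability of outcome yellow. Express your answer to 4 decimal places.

The posterior is Dirichlet(αᵢ + nᵢ) = Dirichlet(26, 17, 30).
For a Dirichlet(a₁,…,a_K) with all aᵢ > 1, the mode has j-th component (aⱼ − 1)/(Σaᵢ − K).
Here Σaᵢ = 73 and K = 3, so p(yellow) = (17 − 1)/(73 − 3) = 16/70 ≈ 0.2286.

MAP estimate of p(yellow) = 0.2286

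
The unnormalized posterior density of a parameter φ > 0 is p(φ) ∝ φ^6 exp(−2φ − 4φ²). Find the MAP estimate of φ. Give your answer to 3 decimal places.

φ̂_MAP = 0.750

ℓ'(φ) = 6/φ − 2 − 8φ. Setting this to zero and multiplying by φ: 8φ² + 2φ − 6 = 0.
φ = (−2 + √(2² + 4·8·6)) / (2·8) = (−2 + √196) / 16 = (−2 + 14)/16 = 3/4.
ℓ''(φ) = −6/φ² − 8 < 0, confirming a maximum.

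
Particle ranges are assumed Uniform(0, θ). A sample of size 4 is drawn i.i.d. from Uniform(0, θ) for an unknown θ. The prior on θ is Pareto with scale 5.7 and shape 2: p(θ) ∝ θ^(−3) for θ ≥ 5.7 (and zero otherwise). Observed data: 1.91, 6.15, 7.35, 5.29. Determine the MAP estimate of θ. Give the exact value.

θ̂_MAP = 7.35

The Uniform(0, θ) likelihood is θ^(−n) for θ ≥ max(xᵢ), zero otherwise. Here max(xᵢ) = 7.35.
Posterior ∝ θ^(−3) · θ^(−4) = θ^(−7) on θ ≥ max(5.7, 7.35) = 7.35.
This density is strictly decreasing in θ, so the posterior mode lies at the lower boundary of the support.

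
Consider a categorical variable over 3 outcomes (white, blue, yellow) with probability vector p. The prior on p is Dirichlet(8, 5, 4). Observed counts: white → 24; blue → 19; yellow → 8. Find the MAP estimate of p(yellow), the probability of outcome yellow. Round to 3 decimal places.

The posterior is Dirichlet(αᵢ + nᵢ) = Dirichlet(32, 24, 12).
For a Dirichlet(a₁,…,a_K) with all aᵢ > 1, the mode has j-th component (aⱼ − 1)/(Σaᵢ − K).
Here Σaᵢ = 68 and K = 3, so p(yellow) = (12 − 1)/(68 − 3) = 11/65 ≈ 0.169.

MAP estimate of p(yellow) = 0.169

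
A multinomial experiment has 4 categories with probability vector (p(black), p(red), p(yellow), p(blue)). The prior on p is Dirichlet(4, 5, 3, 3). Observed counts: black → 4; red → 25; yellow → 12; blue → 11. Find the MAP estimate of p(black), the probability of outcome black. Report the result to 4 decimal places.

MAP estimate of p(black) = 0.1111

The posterior is Dirichlet(αᵢ + nᵢ) = Dirichlet(8, 30, 15, 14).
For a Dirichlet(a₁,…,a_K) with all aᵢ > 1, the mode has j-th component (aⱼ − 1)/(Σaᵢ − K).
Here Σaᵢ = 67 and K = 4, so p(black) = (8 − 1)/(67 − 4) = 7/63 ≈ 0.1111.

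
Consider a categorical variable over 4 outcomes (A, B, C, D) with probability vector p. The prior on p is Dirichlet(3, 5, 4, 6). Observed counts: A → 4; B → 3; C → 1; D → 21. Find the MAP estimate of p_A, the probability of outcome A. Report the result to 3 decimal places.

The posterior is Dirichlet(αᵢ + nᵢ) = Dirichlet(7, 8, 5, 27).
For a Dirichlet(a₁,…,a_K) with all aᵢ > 1, the mode has j-th component (aⱼ − 1)/(Σaᵢ − K).
Here Σaᵢ = 47 and K = 4, so p_A = (7 − 1)/(47 − 4) = 6/43 ≈ 0.140.

MAP estimate of p_A = 0.140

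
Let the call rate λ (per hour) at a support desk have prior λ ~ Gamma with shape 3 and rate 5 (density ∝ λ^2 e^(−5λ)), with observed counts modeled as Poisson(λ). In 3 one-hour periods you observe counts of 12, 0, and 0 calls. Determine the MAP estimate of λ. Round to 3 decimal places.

Σxᵢ = 12+0+0 = 12, with n = 3.
Posterior ∝ λ^2e^(−5λ) · λ^12e^(−3λ) = λ^14e^(−8λ), i.e. Gamma(shape=15, rate=8).
The mode of a Gamma(a, b) with a ≥ 1 (shape–rate) is (a−1)/b = 14/8 ≈ 1.750.

λ̂_MAP = 1.750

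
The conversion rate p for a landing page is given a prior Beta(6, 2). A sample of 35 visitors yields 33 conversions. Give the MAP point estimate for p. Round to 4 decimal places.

p̂_MAP = 0.9268

Prior: Beta(6, 2).
Data: 33 successes in 35 trials. The binomial likelihood contributes p^33(1−p)^2, so the posterior is Beta(6+33, 2+2) = Beta(39, 4).
For Beta(a, b) with a, b > 1 the mode is (a−1)/(a+b−2) = 38/41 ≈ 0.9268.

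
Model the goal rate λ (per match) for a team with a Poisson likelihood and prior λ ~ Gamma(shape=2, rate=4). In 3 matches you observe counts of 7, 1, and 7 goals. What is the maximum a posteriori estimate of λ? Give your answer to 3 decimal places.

λ̂_MAP = 2.286

Σxᵢ = 7+1+7 = 15, with n = 3.
Posterior ∝ λe^(−4λ) · λ^15e^(−3λ) = λ^16e^(−7λ), i.e. Gamma(shape=17, rate=7).
The mode of a Gamma(a, b) with a ≥ 1 (shape–rate) is (a−1)/b = 16/7 ≈ 2.286.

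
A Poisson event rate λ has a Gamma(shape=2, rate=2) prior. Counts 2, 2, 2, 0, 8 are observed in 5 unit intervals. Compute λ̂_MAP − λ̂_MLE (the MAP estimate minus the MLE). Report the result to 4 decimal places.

MAP − MLE = -0.6571

Σxᵢ = 14. Posterior is Gamma(16, 7); MAP = (16−1)/7 = 15/7 ≈ 2.14286.
MLE = x̄ = 14/5 ≈ 2.80000.
Difference = 15/7 − 14/5 = -23/35 ≈ -0.6571.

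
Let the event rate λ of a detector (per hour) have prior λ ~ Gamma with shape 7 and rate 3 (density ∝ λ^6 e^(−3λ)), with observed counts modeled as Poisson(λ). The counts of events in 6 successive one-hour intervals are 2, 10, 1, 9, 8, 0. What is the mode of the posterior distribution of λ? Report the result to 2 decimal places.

λ̂_MAP = 4.00

Σxᵢ = 2+10+1+9+8+0 = 30, with n = 6.
Posterior ∝ λ^6e^(−3λ) · λ^30e^(−6λ) = λ^36e^(−9λ), i.e. Gamma(shape=37, rate=9).
The mode of a Gamma(a, b) with a ≥ 1 (shape–rate) is (a−1)/b = 36/9 ≈ 4.00.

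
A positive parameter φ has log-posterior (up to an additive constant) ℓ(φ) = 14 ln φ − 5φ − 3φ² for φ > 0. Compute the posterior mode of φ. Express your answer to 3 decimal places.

ℓ'(φ) = 14/φ − 5 − 6φ. Setting this to zero and multiplying by φ: 6φ² + 5φ − 14 = 0.
φ = (−5 + √(5² + 4·6·14)) / (2·6) = (−5 + √361) / 12 = (−5 + 19)/12 = 7/6.
ℓ''(φ) = −14/φ² − 6 < 0, confirming a maximum.

φ̂_MAP = 1.167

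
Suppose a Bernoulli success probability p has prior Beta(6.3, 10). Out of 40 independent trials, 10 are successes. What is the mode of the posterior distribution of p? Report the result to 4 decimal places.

p̂_MAP = 0.2818

Prior: Beta(6.3, 10).
Data: 10 successes in 40 trials. The binomial likelihood contributes p^10(1−p)^30, so the posterior is Beta(6.3+10, 10+30) = Beta(16.3, 40).
For Beta(a, b) with a, b > 1 the mode is (a−1)/(a+b−2) = 15.3/54.3 ≈ 0.2818.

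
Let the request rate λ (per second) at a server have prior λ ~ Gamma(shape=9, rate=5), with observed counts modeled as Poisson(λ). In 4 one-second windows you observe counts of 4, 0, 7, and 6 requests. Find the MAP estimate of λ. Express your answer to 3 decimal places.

λ̂_MAP = 2.778

Σxᵢ = 4+0+7+6 = 17, with n = 4.
Posterior ∝ λ^8e^(−5λ) · λ^17e^(−4λ) = λ^25e^(−9λ), i.e. Gamma(shape=26, rate=9).
The mode of a Gamma(a, b) with a ≥ 1 (shape–rate) is (a−1)/b = 25/9 ≈ 2.778.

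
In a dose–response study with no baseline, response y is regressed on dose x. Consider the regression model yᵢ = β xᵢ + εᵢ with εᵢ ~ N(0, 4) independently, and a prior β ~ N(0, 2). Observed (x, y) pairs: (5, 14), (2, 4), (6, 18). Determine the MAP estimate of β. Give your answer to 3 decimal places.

log p(β | y) = −Σ(yᵢ − βxᵢ)²/(2·4) − β²/(2·2) + const.
Setting the derivative to zero: Σxᵢ(yᵢ − βxᵢ)/4 − β/2 = 0, so β = Σxᵢyᵢ / (Σxᵢ² + σ²/τ²).
Σxᵢyᵢ = 5·14 + 2·4 + 6·18 = 186; Σxᵢ² = 65; σ²/τ² = 2.
β̂_MAP = 186 / (65 + 2) = 186/67 ≈ 2.776.

β̂_MAP = 2.776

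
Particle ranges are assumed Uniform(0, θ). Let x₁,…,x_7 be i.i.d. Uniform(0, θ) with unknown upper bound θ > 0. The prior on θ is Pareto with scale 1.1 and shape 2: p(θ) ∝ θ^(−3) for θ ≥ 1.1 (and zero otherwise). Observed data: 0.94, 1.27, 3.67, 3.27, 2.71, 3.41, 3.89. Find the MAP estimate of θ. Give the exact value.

The Uniform(0, θ) likelihood is θ^(−n) for θ ≥ max(xᵢ), zero otherwise. Here max(xᵢ) = 3.89.
Posterior ∝ θ^(−3) · θ^(−7) = θ^(−10) on θ ≥ max(1.1, 3.89) = 3.89.
This density is strictly decreasing in θ, so the posterior mode lies at the lower boundary of the support.

θ̂_MAP = 3.89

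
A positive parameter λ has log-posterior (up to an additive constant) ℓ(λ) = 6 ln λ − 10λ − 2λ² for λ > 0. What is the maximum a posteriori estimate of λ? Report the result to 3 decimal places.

λ̂_MAP = 0.500

ℓ'(λ) = 6/λ − 10 − 4λ. Setting this to zero and multiplying by λ: 4λ² + 10λ − 6 = 0.
λ = (−10 + √(10² + 4·4·6)) / (2·4) = (−10 + √196) / 8 = (−10 + 14)/8 = 1/2.
ℓ''(λ) = −6/λ² − 4 < 0, confirming a maximum.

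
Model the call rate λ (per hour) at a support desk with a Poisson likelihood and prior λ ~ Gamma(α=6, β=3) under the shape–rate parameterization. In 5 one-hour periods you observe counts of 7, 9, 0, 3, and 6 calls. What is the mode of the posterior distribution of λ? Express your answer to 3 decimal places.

Σxᵢ = 7+9+0+3+6 = 25, with n = 5.
Posterior ∝ λ^5e^(−3λ) · λ^25e^(−5λ) = λ^30e^(−8λ), i.e. Gamma(shape=31, rate=8).
The mode of a Gamma(a, b) with a ≥ 1 (shape–rate) is (a−1)/b = 30/8 ≈ 3.750.

λ̂_MAP = 3.750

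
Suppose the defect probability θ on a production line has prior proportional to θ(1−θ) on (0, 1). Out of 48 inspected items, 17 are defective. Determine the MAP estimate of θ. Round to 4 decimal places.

θ̂_MAP = 0.3600

The prior density ∝ θ(1−θ)^1 is the kernel of Beta(2, 2).
Data: 17 successes in 48 trials. The binomial likelihood contributes θ^17(1−θ)^31, so the posterior is Beta(2+17, 2+31) = Beta(19, 33).
For Beta(a, b) with a, b > 1 the mode is (a−1)/(a+b−2) = 18/50 ≈ 0.3600.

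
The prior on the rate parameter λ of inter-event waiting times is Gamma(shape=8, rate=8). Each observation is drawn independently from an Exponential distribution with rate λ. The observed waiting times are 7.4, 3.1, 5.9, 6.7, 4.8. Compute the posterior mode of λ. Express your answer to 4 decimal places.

The Exponential(rate=λ) likelihood is ∝ λ^n e^(−λΣtᵢ). Here n = 5 and Σtᵢ = 7.4 + 3.1 + 5.9 + 6.7 + 4.8 = 27.9.
Posterior ∝ λ^7e^(−8λ) · λ^5e^(−27.9λ) = λ^12e^(−35.9λ), i.e. Gamma(13, 35.9).
Mode = (a−1)/b = 12/35.9 ≈ 0.3343.

λ̂_MAP = 0.3343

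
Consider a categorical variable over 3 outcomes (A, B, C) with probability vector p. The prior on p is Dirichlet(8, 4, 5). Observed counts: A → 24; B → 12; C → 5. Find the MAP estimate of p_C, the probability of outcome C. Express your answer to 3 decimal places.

MAP estimate of p_C = 0.164

The posterior is Dirichlet(αᵢ + nᵢ) = Dirichlet(32, 16, 10).
For a Dirichlet(a₁,…,a_K) with all aᵢ > 1, the mode has j-th component (aⱼ − 1)/(Σaᵢ − K).
Here Σaᵢ = 58 and K = 3, so p_C = (10 − 1)/(58 − 3) = 9/55 ≈ 0.164.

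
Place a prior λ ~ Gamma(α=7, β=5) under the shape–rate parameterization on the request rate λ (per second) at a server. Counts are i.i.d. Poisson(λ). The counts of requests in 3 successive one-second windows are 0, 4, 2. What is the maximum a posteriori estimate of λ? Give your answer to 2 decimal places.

λ̂_MAP = 1.50

Σxᵢ = 0+4+2 = 6, with n = 3.
Posterior ∝ λ^6e^(−5λ) · λ^6e^(−3λ) = λ^12e^(−8λ), i.e. Gamma(shape=13, rate=8).
The mode of a Gamma(a, b) with a ≥ 1 (shape–rate) is (a−1)/b = 12/8 ≈ 1.50.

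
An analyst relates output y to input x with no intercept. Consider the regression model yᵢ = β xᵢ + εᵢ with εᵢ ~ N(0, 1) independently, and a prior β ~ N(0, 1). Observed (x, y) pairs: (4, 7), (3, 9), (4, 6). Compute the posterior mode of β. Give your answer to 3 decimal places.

log p(β | y) = −Σ(yᵢ − βxᵢ)²/(2·1) − β²/(2·1) + const.
Setting the derivative to zero: Σxᵢ(yᵢ − βxᵢ)/1 − β/1 = 0, so β = Σxᵢyᵢ / (Σxᵢ² + σ²/τ²).
Σxᵢyᵢ = 4·7 + 3·9 + 4·6 = 79; Σxᵢ² = 41; σ²/τ² = 1.
β̂_MAP = 79 / (41 + 1) = 79/42 ≈ 1.881.

β̂_MAP = 1.881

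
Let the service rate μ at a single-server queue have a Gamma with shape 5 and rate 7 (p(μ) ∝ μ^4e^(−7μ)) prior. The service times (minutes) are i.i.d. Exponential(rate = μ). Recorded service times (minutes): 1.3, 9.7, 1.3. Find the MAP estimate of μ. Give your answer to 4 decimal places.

μ̂_MAP = 0.3627

The Exponential(rate=μ) likelihood is ∝ μ^n e^(−μΣtᵢ). Here n = 3 and Σtᵢ = 1.3 + 9.7 + 1.3 = 12.3.
Posterior ∝ μ^4e^(−7μ) · μ^3e^(−12.3μ) = μ^7e^(−19.3μ), i.e. Gamma(8, 19.3).
Mode = (a−1)/b = 7/19.3 ≈ 0.3627.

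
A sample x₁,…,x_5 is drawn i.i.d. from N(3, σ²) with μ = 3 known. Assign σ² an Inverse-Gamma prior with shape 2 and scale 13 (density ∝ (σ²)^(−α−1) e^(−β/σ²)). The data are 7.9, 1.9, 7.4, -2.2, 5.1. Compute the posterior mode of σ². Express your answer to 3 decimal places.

σ̂²_MAP = 9.275

Sum of squared deviations about the known mean: SS = (7.9−3)² + (1.9−3)² + (7.4−3)² + (-2.2−3)² + (5.1−3)² = 76.03.
The Normal likelihood contributes (σ²)^(−n/2) exp(−SS/(2σ²)), so the posterior is Inverse-Gamma(α + n/2, β + SS/2) = Inverse-Gamma(4.5, 51.015).
The mode of Inverse-Gamma(a, b) is b/(a+1) = 51.015/5.5 ≈ 9.275.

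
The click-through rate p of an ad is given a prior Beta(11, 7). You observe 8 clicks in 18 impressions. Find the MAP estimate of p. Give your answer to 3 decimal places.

p̂_MAP = 0.529

Prior: Beta(11, 7).
Data: 8 successes in 18 trials. The binomial likelihood contributes p^8(1−p)^10, so the posterior is Beta(11+8, 7+10) = Beta(19, 17).
For Beta(a, b) with a, b > 1 the mode is (a−1)/(a+b−2) = 18/34 ≈ 0.529.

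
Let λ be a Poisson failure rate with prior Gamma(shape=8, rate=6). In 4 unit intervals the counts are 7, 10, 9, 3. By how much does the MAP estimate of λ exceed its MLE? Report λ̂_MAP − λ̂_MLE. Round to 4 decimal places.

Σxᵢ = 29. Posterior is Gamma(37, 10); MAP = (37−1)/10 = 36/10 ≈ 3.60000.
MLE = x̄ = 29/4 ≈ 7.25000.
Difference = 36/10 − 29/4 = -73/20 ≈ -3.6500.

MAP − MLE = -3.6500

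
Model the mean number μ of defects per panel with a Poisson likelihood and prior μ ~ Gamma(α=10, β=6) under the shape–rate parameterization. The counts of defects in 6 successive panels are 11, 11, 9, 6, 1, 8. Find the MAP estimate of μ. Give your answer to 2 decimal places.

Σxᵢ = 11+11+9+6+1+8 = 46, with n = 6.
Posterior ∝ μ^9e^(−6μ) · μ^46e^(−6μ) = μ^55e^(−12μ), i.e. Gamma(shape=56, rate=12).
The mode of a Gamma(a, b) with a ≥ 1 (shape–rate) is (a−1)/b = 55/12 ≈ 4.58.

μ̂_MAP = 4.58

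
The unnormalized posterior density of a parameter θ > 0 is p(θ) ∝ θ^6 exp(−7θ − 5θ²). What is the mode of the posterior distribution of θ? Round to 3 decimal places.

θ̂_MAP = 0.500

ℓ'(θ) = 6/θ − 7 − 10θ. Setting this to zero and multiplying by θ: 10θ² + 7θ − 6 = 0.
θ = (−7 + √(7² + 4·10·6)) / (2·10) = (−7 + √289) / 20 = (−7 + 17)/20 = 1/2.
ℓ''(θ) = −6/θ² − 10 < 0, confirming a maximum.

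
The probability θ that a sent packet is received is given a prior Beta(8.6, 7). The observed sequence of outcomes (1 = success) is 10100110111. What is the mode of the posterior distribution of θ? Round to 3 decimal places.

Prior: Beta(8.6, 7).
Data: 7 successes in 11 trials (from the sequence). The binomial likelihood contributes θ^7(1−θ)^4, so the posterior is Beta(8.6+7, 7+4) = Beta(15.6, 11).
For Beta(a, b) with a, b > 1 the mode is (a−1)/(a+b−2) = 14.6/24.6 ≈ 0.593.

θ̂_MAP = 0.593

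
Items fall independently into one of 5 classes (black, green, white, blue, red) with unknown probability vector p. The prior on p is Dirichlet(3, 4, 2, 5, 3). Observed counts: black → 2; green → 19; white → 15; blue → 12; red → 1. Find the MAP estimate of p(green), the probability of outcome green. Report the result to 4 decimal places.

The posterior is Dirichlet(αᵢ + nᵢ) = Dirichlet(5, 23, 17, 17, 4).
For a Dirichlet(a₁,…,a_K) with all aᵢ > 1, the mode has j-th component (aⱼ − 1)/(Σaᵢ − K).
Here Σaᵢ = 66 and K = 5, so p(green) = (23 − 1)/(66 − 5) = 22/61 ≈ 0.3607.

MAP estimate of p(green) = 0.3607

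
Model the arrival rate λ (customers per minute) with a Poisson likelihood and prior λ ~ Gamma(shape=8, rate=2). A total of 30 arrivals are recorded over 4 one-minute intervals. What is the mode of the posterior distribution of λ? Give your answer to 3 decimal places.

λ̂_MAP = 6.167

Σxᵢ = 30, n = 4.
Posterior ∝ λ^7e^(−2λ) · λ^30e^(−4λ) = λ^37e^(−6λ), i.e. Gamma(shape=38, rate=6).
The mode of a Gamma(a, b) with a ≥ 1 (shape–rate) is (a−1)/b = 37/6 ≈ 6.167.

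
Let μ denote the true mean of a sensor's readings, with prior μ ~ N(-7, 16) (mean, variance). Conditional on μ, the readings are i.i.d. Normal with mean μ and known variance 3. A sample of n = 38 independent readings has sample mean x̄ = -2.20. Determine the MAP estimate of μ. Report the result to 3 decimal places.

μ̂_MAP = -2.224

n = 38, x̄ = -2.20.
For a Normal prior and Normal likelihood with known variance, the posterior is Normal; its mode equals its mean, the precision-weighted average.
Prior precision 1/σ₀² = 1/16 = 0.0625; data precision n/σ² = 38/3.
μ̂ = (0.0625·(-7) + (38/3)·(-2.2)) / (0.0625 + 38/3) = (-6793/240)/(611/48) = -6793/3055 ≈ -2.224.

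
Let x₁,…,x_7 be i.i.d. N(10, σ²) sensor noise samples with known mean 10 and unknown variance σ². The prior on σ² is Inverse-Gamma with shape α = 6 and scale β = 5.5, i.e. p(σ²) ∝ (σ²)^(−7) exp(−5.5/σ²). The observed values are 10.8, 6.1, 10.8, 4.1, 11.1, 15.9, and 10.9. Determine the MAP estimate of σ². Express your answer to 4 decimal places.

Sum of squared deviations about the known mean: SS = (10.8−10)² + (6.1−10)² + (10.8−10)² + (4.1−10)² + (11.1−10)² + (15.9−10)² + (10.9−10)² = 88.13.
The Normal likelihood contributes (σ²)^(−n/2) exp(−SS/(2σ²)), so the posterior is Inverse-Gamma(α + n/2, β + SS/2) = Inverse-Gamma(9.5, 49.565).
The mode of Inverse-Gamma(a, b) is b/(a+1) = 49.565/10.5 ≈ 4.7205.

σ̂²_MAP = 4.7205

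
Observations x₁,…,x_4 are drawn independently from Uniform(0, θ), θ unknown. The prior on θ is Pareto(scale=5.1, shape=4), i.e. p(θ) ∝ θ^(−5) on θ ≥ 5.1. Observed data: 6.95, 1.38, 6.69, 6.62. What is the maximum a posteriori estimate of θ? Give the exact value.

The Uniform(0, θ) likelihood is θ^(−n) for θ ≥ max(xᵢ), zero otherwise. Here max(xᵢ) = 6.95.
Posterior ∝ θ^(−5) · θ^(−4) = θ^(−9) on θ ≥ max(5.1, 6.95) = 6.95.
This density is strictly decreasing in θ, so the posterior mode lies at the lower boundary of the support.

θ̂_MAP = 6.95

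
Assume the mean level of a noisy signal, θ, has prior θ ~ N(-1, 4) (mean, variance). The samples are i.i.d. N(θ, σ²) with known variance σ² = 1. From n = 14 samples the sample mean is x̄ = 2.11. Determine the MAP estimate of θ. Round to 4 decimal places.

θ̂_MAP = 2.0554

n = 14, x̄ = 2.11.
For a Normal prior and Normal likelihood with known variance, the posterior is Normal; its mode equals its mean, the precision-weighted average.
Prior precision 1/σ₀² = 1/4 = 0.25; data precision n/σ² = 14/1 = 14.
θ̂ = (0.25·(-1) + 14·2.11) / (0.25 + 14) = 29.29/14.25 = 2929/1425 ≈ 2.0554.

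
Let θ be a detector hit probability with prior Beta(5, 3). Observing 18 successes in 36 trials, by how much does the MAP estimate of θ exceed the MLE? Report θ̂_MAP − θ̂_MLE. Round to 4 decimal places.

Posterior is Beta(23, 21); MAP = (23−1)/(44−2) = 22/42 ≈ 0.52381.
MLE ignores the prior: θ̂_MLE = k/n = 18/36 ≈ 0.50000.
Difference = 22/42 − 18/36 = 1/42 ≈ 0.0238.

MAP − MLE = 0.0238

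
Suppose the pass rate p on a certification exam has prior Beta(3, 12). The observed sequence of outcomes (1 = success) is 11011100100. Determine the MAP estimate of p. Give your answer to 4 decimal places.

Prior: Beta(3, 12).
Data: 6 successes in 11 trials (from the sequence). The binomial likelihood contributes p^6(1−p)^5, so the posterior is Beta(3+6, 12+5) = Beta(9, 17).
For Beta(a, b) with a, b > 1 the mode is (a−1)/(a+b−2) = 8/24 ≈ 0.3333.

p̂_MAP = 0.3333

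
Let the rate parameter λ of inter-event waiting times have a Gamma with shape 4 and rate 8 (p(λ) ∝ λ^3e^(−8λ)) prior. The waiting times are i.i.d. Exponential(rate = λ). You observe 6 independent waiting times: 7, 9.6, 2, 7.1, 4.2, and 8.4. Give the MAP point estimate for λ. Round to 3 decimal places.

The Exponential(rate=λ) likelihood is ∝ λ^n e^(−λΣtᵢ). Here n = 6 and Σtᵢ = 7 + 9.6 + 2 + 7.1 + 4.2 + 8.4 = 38.3.
Posterior ∝ λ^3e^(−8λ) · λ^6e^(−38.3λ) = λ^9e^(−46.3λ), i.e. Gamma(10, 46.3).
Mode = (a−1)/b = 9/46.3 ≈ 0.194.

λ̂_MAP = 0.194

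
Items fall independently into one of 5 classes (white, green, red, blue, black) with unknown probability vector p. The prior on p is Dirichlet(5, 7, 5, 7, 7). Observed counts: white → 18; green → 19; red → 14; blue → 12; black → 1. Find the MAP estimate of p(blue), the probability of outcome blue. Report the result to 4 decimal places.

MAP estimate of p(blue) = 0.2000

The posterior is Dirichlet(αᵢ + nᵢ) = Dirichlet(23, 26, 19, 19, 8).
For a Dirichlet(a₁,…,a_K) with all aᵢ > 1, the mode has j-th component (aⱼ − 1)/(Σaᵢ − K).
Here Σaᵢ = 95 and K = 5, so p(blue) = (19 − 1)/(95 − 5) = 18/90 ≈ 0.2000.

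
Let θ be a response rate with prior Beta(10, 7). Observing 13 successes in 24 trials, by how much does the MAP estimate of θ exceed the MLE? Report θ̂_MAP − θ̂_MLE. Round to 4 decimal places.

MAP − MLE = 0.0224

Posterior is Beta(23, 18); MAP = (23−1)/(41−2) = 22/39 ≈ 0.56410.
MLE ignores the prior: θ̂_MLE = k/n = 13/24 ≈ 0.54167.
Difference = 22/39 − 13/24 = 7/312 ≈ 0.0224.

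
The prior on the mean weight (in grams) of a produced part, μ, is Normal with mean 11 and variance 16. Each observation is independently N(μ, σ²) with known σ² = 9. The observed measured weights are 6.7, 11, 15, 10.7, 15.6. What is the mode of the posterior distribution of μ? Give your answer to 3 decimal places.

μ̂_MAP = 11.719

n = 5; x̄ = (6.7 + 11 + 15 + 10.7 + 15.6)/5 = 59/5 = 11.8.
For a Normal prior and Normal likelihood with known variance, the posterior is Normal; its mode equals its mean, the precision-weighted average.
Prior precision 1/σ₀² = 1/16 = 0.0625; data precision n/σ² = 5/9.
μ̂ = (0.0625·11 + (5/9)·11.8) / (0.0625 + 5/9) = (1043/144)/(89/144) = 1043/89 ≈ 11.719.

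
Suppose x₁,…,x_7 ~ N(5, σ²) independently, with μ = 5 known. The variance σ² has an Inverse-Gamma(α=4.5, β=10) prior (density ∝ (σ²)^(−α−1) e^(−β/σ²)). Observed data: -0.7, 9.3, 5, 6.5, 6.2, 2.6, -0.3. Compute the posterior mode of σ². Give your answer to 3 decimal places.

Sum of squared deviations about the known mean: SS = (-0.7−5)² + (9.3−5)² + (5−5)² + (6.5−5)² + (6.2−5)² + (2.6−5)² + (-0.3−5)² = 88.52.
The Normal likelihood contributes (σ²)^(−n/2) exp(−SS/(2σ²)), so the posterior is Inverse-Gamma(α + n/2, β + SS/2) = Inverse-Gamma(8, 54.26).
The mode of Inverse-Gamma(a, b) is b/(a+1) = 54.26/9 ≈ 6.029.

σ̂²_MAP = 6.029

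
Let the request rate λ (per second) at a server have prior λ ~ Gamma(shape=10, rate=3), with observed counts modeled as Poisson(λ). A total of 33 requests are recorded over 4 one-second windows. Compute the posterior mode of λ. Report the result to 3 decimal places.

λ̂_MAP = 6.000

Σxᵢ = 33, n = 4.
Posterior ∝ λ^9e^(−3λ) · λ^33e^(−4λ) = λ^42e^(−7λ), i.e. Gamma(shape=43, rate=7).
The mode of a Gamma(a, b) with a ≥ 1 (shape–rate) is (a−1)/b = 42/7 ≈ 6.000.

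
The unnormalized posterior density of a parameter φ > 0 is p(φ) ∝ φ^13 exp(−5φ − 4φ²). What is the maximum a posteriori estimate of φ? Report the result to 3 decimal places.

φ̂_MAP = 1.000

ℓ'(φ) = 13/φ − 5 − 8φ. Setting this to zero and multiplying by φ: 8φ² + 5φ − 13 = 0.
φ = (−5 + √(5² + 4·8·13)) / (2·8) = (−5 + √441) / 16 = (−5 + 21)/16 = 1.
ℓ''(φ) = −13/φ² − 8 < 0, confirming a maximum.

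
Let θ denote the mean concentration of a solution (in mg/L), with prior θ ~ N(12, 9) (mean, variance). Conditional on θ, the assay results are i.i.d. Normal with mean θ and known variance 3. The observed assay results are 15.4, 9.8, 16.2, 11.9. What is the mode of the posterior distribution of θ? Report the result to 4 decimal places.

n = 4; x̄ = (15.4 + 9.8 + 16.2 + 11.9)/4 = 53.3/4 = 13.325.
For a Normal prior and Normal likelihood with known variance, the posterior is Normal; its mode equals its mean, the precision-weighted average.
Prior precision 1/σ₀² = 1/9; data precision n/σ² = 4/3.
θ̂ = ((1/9)·12 + (4/3)·13.325) / (1/9 + 4/3) = 19.1/(13/9) = 1719/130 ≈ 13.2231.

θ̂_MAP = 13.2231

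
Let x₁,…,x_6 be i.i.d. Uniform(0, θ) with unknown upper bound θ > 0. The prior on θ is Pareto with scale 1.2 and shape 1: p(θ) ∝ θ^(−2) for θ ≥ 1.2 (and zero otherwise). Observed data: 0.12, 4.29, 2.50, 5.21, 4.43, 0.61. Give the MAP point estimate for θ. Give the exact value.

θ̂_MAP = 5.21

The Uniform(0, θ) likelihood is θ^(−n) for θ ≥ max(xᵢ), zero otherwise. Here max(xᵢ) = 5.21.
Posterior ∝ θ^(−2) · θ^(−6) = θ^(−8) on θ ≥ max(1.2, 5.21) = 5.21.
This density is strictly decreasing in θ, so the posterior mode lies at the lower boundary of the support.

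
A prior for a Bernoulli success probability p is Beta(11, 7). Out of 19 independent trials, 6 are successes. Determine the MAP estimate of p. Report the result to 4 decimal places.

Prior: Beta(11, 7).
Data: 6 successes in 19 trials. The binomial likelihood contributes p^6(1−p)^13, so the posterior is Beta(11+6, 7+13) = Beta(17, 20).
For Beta(a, b) with a, b > 1 the mode is (a−1)/(a+b−2) = 16/35 ≈ 0.4571.

p̂_MAP = 0.4571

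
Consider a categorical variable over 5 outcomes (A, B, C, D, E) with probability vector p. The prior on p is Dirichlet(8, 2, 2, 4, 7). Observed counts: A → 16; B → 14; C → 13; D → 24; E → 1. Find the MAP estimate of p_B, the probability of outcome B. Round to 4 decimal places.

The posterior is Dirichlet(αᵢ + nᵢ) = Dirichlet(24, 16, 15, 28, 8).
For a Dirichlet(a₁,…,a_K) with all aᵢ > 1, the mode has j-th component (aⱼ − 1)/(Σaᵢ − K).
Here Σaᵢ = 91 and K = 5, so p_B = (16 − 1)/(91 − 5) = 15/86 ≈ 0.1744.

MAP estimate of p_B = 0.1744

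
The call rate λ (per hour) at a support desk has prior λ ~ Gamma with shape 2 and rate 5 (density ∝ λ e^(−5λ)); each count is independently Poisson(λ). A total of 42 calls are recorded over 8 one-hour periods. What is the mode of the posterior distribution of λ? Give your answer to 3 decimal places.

λ̂_MAP = 3.308

Σxᵢ = 42, n = 8.
Posterior ∝ λe^(−5λ) · λ^42e^(−8λ) = λ^43e^(−13λ), i.e. Gamma(shape=44, rate=13).
The mode of a Gamma(a, b) with a ≥ 1 (shape–rate) is (a−1)/b = 43/13 ≈ 3.308.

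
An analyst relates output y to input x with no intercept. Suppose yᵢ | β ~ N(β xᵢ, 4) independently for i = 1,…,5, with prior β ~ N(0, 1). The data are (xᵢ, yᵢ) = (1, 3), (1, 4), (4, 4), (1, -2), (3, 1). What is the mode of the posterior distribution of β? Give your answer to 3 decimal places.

β̂_MAP = 0.750

log p(β | y) = −Σ(yᵢ − βxᵢ)²/(2·4) − β²/(2·1) + const.
Setting the derivative to zero: Σxᵢ(yᵢ − βxᵢ)/4 − β/1 = 0, so β = Σxᵢyᵢ / (Σxᵢ² + σ²/τ²).
Σxᵢyᵢ = 1·3 + 1·4 + 4·4 + 1·(-2) + 3·1 = 24; Σxᵢ² = 28; σ²/τ² = 4.
β̂_MAP = 24 / (28 + 4) = 24/32 ≈ 0.750.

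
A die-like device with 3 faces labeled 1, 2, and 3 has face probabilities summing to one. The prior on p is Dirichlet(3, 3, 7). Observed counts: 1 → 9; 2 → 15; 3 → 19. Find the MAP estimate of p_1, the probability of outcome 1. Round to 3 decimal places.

MAP estimate: 0.208

The posterior is Dirichlet(αᵢ + nᵢ) = Dirichlet(12, 18, 26).
For a Dirichlet(a₁,…,a_K) with all aᵢ > 1, the mode has j-th component (aⱼ − 1)/(Σaᵢ − K).
Here Σaᵢ = 56 and K = 3, so p_1 = (12 − 1)/(56 − 3) = 11/53 ≈ 0.208.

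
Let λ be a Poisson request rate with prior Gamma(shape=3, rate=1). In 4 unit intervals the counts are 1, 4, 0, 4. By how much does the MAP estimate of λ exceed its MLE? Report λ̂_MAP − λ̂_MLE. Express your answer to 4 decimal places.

Σxᵢ = 9. Posterior is Gamma(12, 5); MAP = (12−1)/5 = 11/5 ≈ 2.20000.
MLE = x̄ = 9/4 ≈ 2.25000.
Difference = 11/5 − 9/4 = -1/20 ≈ -0.0500.

MAP − MLE = -0.0500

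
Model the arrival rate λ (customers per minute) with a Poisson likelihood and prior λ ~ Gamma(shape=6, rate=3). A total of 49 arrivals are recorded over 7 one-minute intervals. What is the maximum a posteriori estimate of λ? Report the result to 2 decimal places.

λ̂_MAP = 5.40

Σxᵢ = 49, n = 7.
Posterior ∝ λ^5e^(−3λ) · λ^49e^(−7λ) = λ^54e^(−10λ), i.e. Gamma(shape=55, rate=10).
The mode of a Gamma(a, b) with a ≥ 1 (shape–rate) is (a−1)/b = 54/10 ≈ 5.40.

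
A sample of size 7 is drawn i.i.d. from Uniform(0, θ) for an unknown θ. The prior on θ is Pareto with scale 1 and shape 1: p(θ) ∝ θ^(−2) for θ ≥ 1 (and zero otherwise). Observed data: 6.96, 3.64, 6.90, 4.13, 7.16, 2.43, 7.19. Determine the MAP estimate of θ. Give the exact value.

θ̂_MAP = 7.19

The Uniform(0, θ) likelihood is θ^(−n) for θ ≥ max(xᵢ), zero otherwise. Here max(xᵢ) = 7.19.
Posterior ∝ θ^(−2) · θ^(−7) = θ^(−9) on θ ≥ max(1, 7.19) = 7.19.
This density is strictly decreasing in θ, so the posterior mode lies at the lower boundary of the support.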